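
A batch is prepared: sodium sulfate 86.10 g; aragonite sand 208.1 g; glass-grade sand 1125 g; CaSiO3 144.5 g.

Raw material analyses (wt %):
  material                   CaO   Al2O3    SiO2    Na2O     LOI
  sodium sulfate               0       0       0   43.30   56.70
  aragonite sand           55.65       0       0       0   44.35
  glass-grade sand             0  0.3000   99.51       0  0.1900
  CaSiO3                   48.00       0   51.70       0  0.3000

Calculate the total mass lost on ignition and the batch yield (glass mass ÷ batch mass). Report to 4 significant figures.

LOI loss = 143.7 g; glass = 1420 g; yield = 90.81%

All internal work keeps full precision at each step. The intermediate values are shown, rounded to four significant figures, in the working — each reported result is rounded exactly once — all derived quantities (totals, the four compositions, LOI, glass mass, the yield) are carried from the batch weights at 1420 g of glass in exact precision as given in the problem or answer text.
Loss on ignition, line by line:
  sodium sulfate: 86.10 × 0.5670 = 48.82 g
  aragonite sand: 208.1 × 0.4435 = 92.29 g
  glass-grade sand: 1125 × 0.001900 = 2.138 g
  CaSiO3: 144.5 × 0.003000 = 0.4335 g
Total LOI = 143.7 g
Glass = batch − LOI = 1564 − 143.7 = 1420 g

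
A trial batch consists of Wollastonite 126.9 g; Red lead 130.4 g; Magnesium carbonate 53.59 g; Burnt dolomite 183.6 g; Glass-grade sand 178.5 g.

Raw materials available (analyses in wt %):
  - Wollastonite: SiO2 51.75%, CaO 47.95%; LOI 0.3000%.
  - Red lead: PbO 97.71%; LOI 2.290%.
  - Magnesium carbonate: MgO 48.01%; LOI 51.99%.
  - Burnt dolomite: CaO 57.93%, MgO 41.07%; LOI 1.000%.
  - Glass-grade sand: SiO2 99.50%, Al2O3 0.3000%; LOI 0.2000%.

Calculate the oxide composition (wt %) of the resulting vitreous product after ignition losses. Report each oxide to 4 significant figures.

Glass mass = 639.6 g (batch 673.0 − LOI 33.42).
Composition: SiO2 38.04%, Al2O3 0.08373%, PbO 19.92%, CaO 26.14%, MgO 15.81%

Full float precision is maintained in all steps — values along the way are printed rounded to four significant digits within the worked lines. Exactly one rounding is applied to each reported result. The derived quantities (the totals, glass mass, five oxide percentages, ignition loss, the yield) are recomputed from the weighed amounts at 639.6 g of glass in full float precision as quoted within the problem or answer text.
Mass of each oxide from the mix:
  SiO2: 126.9·0.5175 + 178.5·0.9950 = 243.3 g
  Al2O3: 178.5·0.003000 = 0.5355 g
  PbO: 130.4·0.9771 = 127.4 g
  CaO: 126.9·0.4795 + 183.6·0.5793 = 167.2 g
  MgO: 53.59·0.4801 + 183.6·0.4107 = 101.1 g
LOI: 126.9·0.003000 + 130.4·0.02290 + 53.59·0.5199 + 183.6·0.01000 + 178.5·0.002000 = 33.42 g
batch − LOI leaves glass = 673.0 − 33.42 = 639.6 g (matching Σ of the oxides)
wt % = 100 × oxide mass / glass mass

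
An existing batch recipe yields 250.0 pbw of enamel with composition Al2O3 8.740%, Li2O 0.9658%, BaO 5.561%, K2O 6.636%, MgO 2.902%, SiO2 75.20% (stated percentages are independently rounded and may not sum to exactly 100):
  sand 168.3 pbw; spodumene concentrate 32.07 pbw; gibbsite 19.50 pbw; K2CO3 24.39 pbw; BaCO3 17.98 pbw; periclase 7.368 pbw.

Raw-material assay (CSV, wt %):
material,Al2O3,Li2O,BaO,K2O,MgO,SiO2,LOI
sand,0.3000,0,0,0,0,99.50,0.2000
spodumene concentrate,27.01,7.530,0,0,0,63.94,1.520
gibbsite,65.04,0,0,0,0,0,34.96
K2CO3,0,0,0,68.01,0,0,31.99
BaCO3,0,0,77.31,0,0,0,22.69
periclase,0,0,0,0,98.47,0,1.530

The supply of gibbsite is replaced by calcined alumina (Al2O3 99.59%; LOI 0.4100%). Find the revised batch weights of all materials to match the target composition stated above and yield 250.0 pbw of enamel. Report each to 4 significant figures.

Revised batch per 250.0 pbw enamel:
  sand: 168.3 pbw
  spodumene concentrate: 32.07 pbw
  calcined alumina: 12.74 pbw
  K2CO3: 24.39 pbw
  BaCO3: 17.98 pbw
  periclase: 7.368 pbw
Total batch = 262.8 pbw; LOI loss = 12.87 pbw

Intermediates are printed (rounded to 4 significant digits) as written. Every computation maintains exact precision end to end. Exactly one rounding goes into each reported value. Derived quantities are computed starting from the weights for 250.0 pbw of glass in full precision (LOI, the yield, totals, six oxide percentages, net glass mass) exactly as printed in question or answer.
Target oxide masses per 250.0 pbw enamel:
  Al2O3: 8.740% × 250.0 = 21.85 pbw
  Li2O: 0.9658% × 250.0 = 2.414 pbw
  BaO: 5.561% × 250.0 = 13.90 pbw
  K2O: 6.636% × 250.0 = 16.59 pbw
  MgO: 2.902% × 250.0 = 7.255 pbw
  SiO2: 75.20% × 250.0 = 188.0 pbw
Verifying the oxide balance working from each reported weight, on the stated basis (sums match the target masses net of answer rounding effects):
  Al2O3: 168.3·0.003000 + 32.07·0.2701 + 12.74·0.9959 = 21.85 pbw (target 21.85 pbw)
  Li2O: 32.07·0.07530 = 2.415 pbw (target 2.414 pbw)
  BaO: 17.98·0.7731 = 13.90 pbw (target 13.90 pbw)
  K2O: 24.39·0.6801 = 16.59 pbw (target 16.59 pbw)
  MgO: 7.368·0.9847 = 7.255 pbw (target 7.255 pbw)
  SiO2: 168.3·0.9950 + 32.07·0.6394 = 188.0 pbw (target 188.0 pbw)
Mass balance on the glass: whole batch net of LOI = 250.0 pbw (per-oxide target masses sum to 250.0 pbw; with the basis standing at 250.0 pbw — gaps are rounding artifacts).
Adding the batch up: Σ batch = 262.8 pbw; Σ batch·LOI gives LOI loss = 12.87 pbw; glass ÷ batch gives a yield of 95.10%.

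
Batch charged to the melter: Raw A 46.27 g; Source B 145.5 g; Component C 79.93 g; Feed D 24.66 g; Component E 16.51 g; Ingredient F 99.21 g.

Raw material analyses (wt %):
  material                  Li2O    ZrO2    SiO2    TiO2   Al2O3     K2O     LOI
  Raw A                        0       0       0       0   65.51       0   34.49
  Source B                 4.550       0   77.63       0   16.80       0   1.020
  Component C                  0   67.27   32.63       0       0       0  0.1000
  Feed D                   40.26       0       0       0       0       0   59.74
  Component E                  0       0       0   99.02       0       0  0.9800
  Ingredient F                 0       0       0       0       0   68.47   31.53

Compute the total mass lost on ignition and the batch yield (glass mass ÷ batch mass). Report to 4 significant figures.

LOI loss = 63.70 g; glass = 348.4 g; yield = 84.54%

Mid-chain values are displayed (rounded to 4 significant digits) between the steps — the whole derivation keeps full float precision from start to finish. A single rounding finalizes each reported result. All derived quantities are carried from the batch weights per 348.4 g of glass in exact precision (LOI, the totals, net glass mass, the yield, six oxide percentages), as they appear in either problem or answer.
Per-material ignition loss:
  Raw A: 46.27 × 0.3449 = 15.96 g
  Source B: 145.5 × 0.01020 = 1.484 g
  Component C: 79.93 × 0.001000 = 0.07993 g
  Feed D: 24.66 × 0.5974 = 14.73 g
  Component E: 16.51 × 0.009800 = 0.1618 g
  Ingredient F: 99.21 × 0.3153 = 31.28 g
Total LOI = 63.70 g
Glass = batch − LOI = 412.1 − 63.70 = 348.4 g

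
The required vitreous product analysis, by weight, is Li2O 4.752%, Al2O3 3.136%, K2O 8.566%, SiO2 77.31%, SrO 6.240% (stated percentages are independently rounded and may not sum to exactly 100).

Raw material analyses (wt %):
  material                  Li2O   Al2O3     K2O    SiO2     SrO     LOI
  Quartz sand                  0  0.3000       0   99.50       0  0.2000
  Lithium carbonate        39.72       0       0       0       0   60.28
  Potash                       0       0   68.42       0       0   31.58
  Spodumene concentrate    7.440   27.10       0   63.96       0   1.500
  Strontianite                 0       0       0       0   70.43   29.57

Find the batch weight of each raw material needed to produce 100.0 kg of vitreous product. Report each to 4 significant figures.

Batch per 100.0 kg vitreous product:
  Quartz sand: 70.76 kg
  Lithium carbonate: 9.943 kg
  Potash: 12.52 kg
  Spodumene concentrate: 10.79 kg
  Strontianite: 8.860 kg
Total batch = 112.9 kg; LOI loss = 12.87 kg; yield = 88.60%

The whole derivation keeps exact precision in every operation; intermediates appear rounded to four significant figures when written out — every reported value is rounded exactly once. All derived quantities are computed at full float precision (the yield, LOI, five oxide percentages, glass mass, the totals) starting from the weights for 100.0 kg of glass, as quoted within problem or answer.
Target oxide masses per 100.0 kg vitreous product:
  Li2O: 4.752% × 100.0 = 4.752 kg
  Al2O3: 3.136% × 100.0 = 3.136 kg
  K2O: 8.566% × 100.0 = 8.566 kg
  SiO2: 77.31% × 100.0 = 77.31 kg
  SrO: 6.240% × 100.0 = 6.240 kg
Oxide-by-oxide audit working from each reported weight, versus the basis set out (delivered sums recover each target modulo rounding of the values):
  Li2O: 9.943·0.3972 + 10.79·0.07440 = 4.752 kg (target 4.752 kg)
  Al2O3: 70.76·0.003000 + 10.79·0.2710 = 3.136 kg (target 3.136 kg)
  K2O: 12.52·0.6842 = 8.566 kg (target 8.566 kg)
  SiO2: 70.76·0.9950 + 10.79·0.6396 = 77.31 kg (target 77.31 kg)
  SrO: 8.860·0.7043 = 6.240 kg (target 6.240 kg)
Glass-mass sanity pass: total charge less LOI = 100.0 kg (per-oxide target masses sum to 100.0 kg; versus the stated basis of 100.0 kg — a pure rounding effect).
Whole-batch sum: Σ batch = 112.9 kg; Σ batch·LOI gives LOI loss = 12.87 kg; yield: glass divided by total = 88.60%.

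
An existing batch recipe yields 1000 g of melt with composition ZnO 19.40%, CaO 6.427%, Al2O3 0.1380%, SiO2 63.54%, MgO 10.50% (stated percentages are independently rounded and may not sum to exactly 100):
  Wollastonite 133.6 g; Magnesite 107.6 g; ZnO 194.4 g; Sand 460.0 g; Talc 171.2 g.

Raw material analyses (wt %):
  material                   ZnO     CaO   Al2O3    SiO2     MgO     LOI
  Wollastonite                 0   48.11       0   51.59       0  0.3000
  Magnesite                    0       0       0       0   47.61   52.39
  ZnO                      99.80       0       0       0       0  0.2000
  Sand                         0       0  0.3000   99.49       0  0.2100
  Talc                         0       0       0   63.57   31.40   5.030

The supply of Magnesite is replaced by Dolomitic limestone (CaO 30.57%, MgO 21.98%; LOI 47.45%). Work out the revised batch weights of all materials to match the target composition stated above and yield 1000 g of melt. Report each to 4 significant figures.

All arithmetic maintains exact precision throughout — intermediates are shown, rounded to four significant digits, between the steps — a single rounding yields every reported result — derived quantities, which include net glass mass, totals, the yield, the five compositions, ignition loss, are re-derived at full precision, as they appear in question or answer, from the batch weights on 1000 g of glass.
The oxide mass targets at 1000 g melt:
  ZnO: 19.40% × 1000 = 194.0 g
  CaO: 6.427% × 1000 = 64.27 g
  Al2O3: 0.1380% × 1000 = 1.380 g
  SiO2: 63.54% × 1000 = 635.4 g
  MgO: 10.50% × 1000 = 105.0 g
Mass-balance tally per oxide given the weights on record, under the basis named above (sums match the target masses modulo rounding of the values):
  ZnO: 194.4·0.9980 = 194.0 g (target 194.0 g)
  CaO: 48.29·0.4811 + 134.2·0.3057 = 64.26 g (target 64.27 g)
  Al2O3: 460.0·0.003000 = 1.380 g (target 1.380 g)
  SiO2: 48.29·0.5159 + 460.0·0.9949 + 240.4·0.6357 = 635.4 g (target 635.4 g)
  MgO: 134.2·0.2198 + 240.4·0.3140 = 105.0 g (target 105.0 g)
Glass-mass sanity pass: total batch − LOI = 1000 g (the Σ of target masses is 1000 g; against the stated basis, 1000 g — a pure rounding effect).
Batch total: Σ batch = 1077 g; LOI loss = Σ batch·LOI = 77.27 g; yield: glass divided by total = 92.83%.

Revised batch per 1000 g melt:
  Wollastonite: 48.29 g
  Dolomitic limestone: 134.2 g
  ZnO: 194.4 g
  Sand: 460.0 g
  Talc: 240.4 g
Total batch = 1077 g; LOI loss = 77.27 g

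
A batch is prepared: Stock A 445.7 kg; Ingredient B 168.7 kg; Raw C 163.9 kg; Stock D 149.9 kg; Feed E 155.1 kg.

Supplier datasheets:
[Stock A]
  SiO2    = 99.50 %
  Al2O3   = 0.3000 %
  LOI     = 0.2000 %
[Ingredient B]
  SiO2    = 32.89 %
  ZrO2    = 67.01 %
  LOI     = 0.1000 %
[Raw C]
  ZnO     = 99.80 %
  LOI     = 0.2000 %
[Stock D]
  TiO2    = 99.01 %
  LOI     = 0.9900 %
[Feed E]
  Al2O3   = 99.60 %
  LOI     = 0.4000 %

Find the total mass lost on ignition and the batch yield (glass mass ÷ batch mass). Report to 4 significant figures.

The whole derivation carries exact precision end to end. Mid-chain values are shown (rounded to 4 significant digits) between the steps. A single rounding completes every reported result. The derived quantities (net glass mass, ignition loss, the yield, five oxide percentages, the totals) are carried from the weighed amounts on 1080 kg of glass in full float precision, as quoted within the question or the answer.
Loss on ignition, line by line:
  Stock A: 445.7 × 0.002000 = 0.8914 kg
  Ingredient B: 168.7 × 0.001000 = 0.1687 kg
  Raw C: 163.9 × 0.002000 = 0.3278 kg
  Stock D: 149.9 × 0.009900 = 1.484 kg
  Feed E: 155.1 × 0.004000 = 0.6204 kg
Total LOI = 3.492 kg
Glass = batch − LOI = 1083 − 3.492 = 1080 kg

LOI loss = 3.492 kg; glass = 1080 kg; yield = 99.68%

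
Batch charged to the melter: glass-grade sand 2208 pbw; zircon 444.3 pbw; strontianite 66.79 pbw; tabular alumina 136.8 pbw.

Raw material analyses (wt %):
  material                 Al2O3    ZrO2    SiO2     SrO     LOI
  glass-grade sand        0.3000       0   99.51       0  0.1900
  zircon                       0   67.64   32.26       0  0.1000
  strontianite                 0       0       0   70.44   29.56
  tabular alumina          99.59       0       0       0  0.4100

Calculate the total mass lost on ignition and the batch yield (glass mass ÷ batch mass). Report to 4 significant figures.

LOI loss = 24.94 pbw; glass = 2831 pbw; yield = 99.13%

Mid-chain values are shown rounded off to 4 significant figures as written — the whole derivation maintains exact precision end to end. Exactly one rounding goes into every reported number. The derived quantities, which include the yield, the totals, four oxide percentages, LOI, net glass mass, are recomputed in full precision, exactly as printed in the problem or the answer, starting from the weights per 2831 pbw of glass.
Ignition loss by material:
  glass-grade sand: 2208 × 0.001900 = 4.195 pbw
  zircon: 444.3 × 0.001000 = 0.4443 pbw
  strontianite: 66.79 × 0.2956 = 19.74 pbw
  tabular alumina: 136.8 × 0.004100 = 0.5609 pbw
Total LOI = 24.94 pbw
Glass = batch − LOI = 2856 − 24.94 = 2831 pbw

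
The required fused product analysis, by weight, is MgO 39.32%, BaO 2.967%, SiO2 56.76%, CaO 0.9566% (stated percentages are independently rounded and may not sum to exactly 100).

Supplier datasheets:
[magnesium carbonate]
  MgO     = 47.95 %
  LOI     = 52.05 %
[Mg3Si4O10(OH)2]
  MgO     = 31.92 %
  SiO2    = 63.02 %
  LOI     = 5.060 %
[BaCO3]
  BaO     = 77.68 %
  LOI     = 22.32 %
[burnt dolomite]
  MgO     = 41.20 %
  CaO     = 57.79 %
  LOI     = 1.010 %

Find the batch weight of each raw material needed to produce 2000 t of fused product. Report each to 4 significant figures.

Batch per 2000 t fused product:
  magnesium carbonate: 412.5 t
  Mg3Si4O10(OH)2: 1801 t
  BaCO3: 76.39 t
  burnt dolomite: 33.11 t
Total batch = 2323 t; LOI loss = 323.2 t; yield = 86.09%

Intermediates are printed, with 4-significant-digit rounding, alongside each step. All internal work keeps full float precision through the solve. A single rounding completes every reported result; the derived quantities are computed using the weight values on 2000 t of glass at full precision (the yield, the totals, net glass mass, LOI, four oxide percentages) exactly as printed in either problem or answer.
Oxide-by-oxide targets in 2000 t fused product:
  MgO: 39.32% × 2000 = 786.4 t
  BaO: 2.967% × 2000 = 59.34 t
  SiO2: 56.76% × 2000 = 1135 t
  CaO: 0.9566% × 2000 = 19.13 t
Verifying the oxide balance on the weights just shown, under the basis named above (oxide sums agree with the targets exact up to rounding of places):
  MgO: 412.5·0.4795 + 1801·0.3192 + 33.11·0.4120 = 786.3 t (target 786.4 t)
  BaO: 76.39·0.7768 = 59.34 t (target 59.34 t)
  SiO2: 1801·0.6302 = 1135 t (target 1135 t)
  CaO: 33.11·0.5779 = 19.13 t (target 19.13 t)
Auditing the glass mass value: total batch − LOI = 2000 t (the Σ of target masses is 2000 t; stated basis 2000 t — any gap is answer rounding).
Batch total: Σ batch = 2323 t; ignition loss, Σ(batch × LOI) = 323.2 t; yield, glass over the total, = 86.09%.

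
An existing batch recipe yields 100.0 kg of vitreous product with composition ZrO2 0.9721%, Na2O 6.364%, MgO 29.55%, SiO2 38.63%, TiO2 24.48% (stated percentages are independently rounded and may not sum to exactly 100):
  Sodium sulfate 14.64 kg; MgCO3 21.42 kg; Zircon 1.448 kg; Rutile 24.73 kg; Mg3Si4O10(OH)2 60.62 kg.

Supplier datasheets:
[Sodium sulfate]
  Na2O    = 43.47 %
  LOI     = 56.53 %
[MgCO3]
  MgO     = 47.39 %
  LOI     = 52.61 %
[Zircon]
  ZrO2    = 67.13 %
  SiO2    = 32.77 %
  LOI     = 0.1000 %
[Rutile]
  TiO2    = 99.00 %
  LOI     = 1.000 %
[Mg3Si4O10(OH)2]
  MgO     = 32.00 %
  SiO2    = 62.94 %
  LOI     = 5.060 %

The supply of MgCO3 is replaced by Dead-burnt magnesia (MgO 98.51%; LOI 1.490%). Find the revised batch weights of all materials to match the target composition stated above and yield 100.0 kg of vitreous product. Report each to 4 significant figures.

The intermediate values are displayed with 4-significant-figure rounding in the printout — every computation keeps exact precision through every step. Every reported figure is rounded just once. All derived quantities (LOI, five oxide percentages, glass mass, the totals, yield) are recomputed at full float precision from the batch weights on 100.0 kg of glass as set out in problem or answer.
The oxide mass targets at 100.0 kg vitreous product:
  ZrO2: 0.9721% × 100.0 = 0.9721 kg
  Na2O: 6.364% × 100.0 = 6.364 kg
  MgO: 29.55% × 100.0 = 29.55 kg
  SiO2: 38.63% × 100.0 = 38.63 kg
  TiO2: 24.48% × 100.0 = 24.48 kg
Mass-balance tally per oxide from the weights as reported, on the stated basis (oxide sums agree with the targets net of answer rounding effects):
  ZrO2: 1.448·0.6713 = 0.9720 kg (target 0.9721 kg)
  Na2O: 14.64·0.4347 = 6.364 kg (target 6.364 kg)
  MgO: 10.30·0.9851 + 60.62·0.3200 = 29.54 kg (target 29.55 kg)
  SiO2: 1.448·0.3277 + 60.62·0.6294 = 38.63 kg (target 38.63 kg)
  TiO2: 24.73·0.9900 = 24.48 kg (target 24.48 kg)
Glass mass check: net batch after ignition = 99.99 kg (summing oxide targets gives 100.0 kg; basis as stated: 100.0 kg — differing by rounding only).
Adding the batch up: Σ batch = 111.7 kg; the LOI term Σ batch·LOI equals 11.75 kg; yield = glass ÷ total batch = 89.49%.

Revised batch per 100.0 kg vitreous product:
  Sodium sulfate: 14.64 kg
  Dead-burnt magnesia: 10.30 kg
  Zircon: 1.448 kg
  Rutile: 24.73 kg
  Mg3Si4O10(OH)2: 60.62 kg
Total batch = 111.7 kg; LOI loss = 11.75 kg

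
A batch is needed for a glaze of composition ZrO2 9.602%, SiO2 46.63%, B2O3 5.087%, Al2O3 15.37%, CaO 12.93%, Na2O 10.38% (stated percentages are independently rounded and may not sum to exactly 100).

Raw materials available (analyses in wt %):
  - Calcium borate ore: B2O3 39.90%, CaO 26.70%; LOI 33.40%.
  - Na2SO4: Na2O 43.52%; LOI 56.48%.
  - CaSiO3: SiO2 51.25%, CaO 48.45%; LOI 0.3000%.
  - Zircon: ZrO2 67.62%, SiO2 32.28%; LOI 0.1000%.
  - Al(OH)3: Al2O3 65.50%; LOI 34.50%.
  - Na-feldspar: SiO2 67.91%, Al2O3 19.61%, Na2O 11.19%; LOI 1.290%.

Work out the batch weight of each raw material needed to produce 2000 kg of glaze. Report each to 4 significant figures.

Batch per 2000 kg glaze:
  Calcium borate ore: 255.0 kg
  Na2SO4: 234.9 kg
  CaSiO3: 393.2 kg
  Zircon: 284.0 kg
  Al(OH)3: 187.4 kg
  Na-feldspar: 941.5 kg
Total batch = 2296 kg; LOI loss = 296.1 kg; yield = 87.10%

Each numeric step carries full precision from first step to last. Values along the way are printed, rounded to four significant digits, across the worked steps. Each reported number takes just one rounding — all derived quantities, which include the yield, totals, ignition loss, net glass mass, the six compositions, are re-derived at full float precision, exactly as printed in question or answer, from the weighed amounts per 2000 kg of glass.
Oxide-by-oxide targets in 2000 kg glaze:
  ZrO2: 9.602% × 2000 = 192.0 kg
  SiO2: 46.63% × 2000 = 932.6 kg
  B2O3: 5.087% × 2000 = 101.7 kg
  Al2O3: 15.37% × 2000 = 307.4 kg
  CaO: 12.93% × 2000 = 258.6 kg
  Na2O: 10.38% × 2000 = 207.6 kg
Checking each oxide sum per the reported batch figures, for the quoted basis mass (oxide sums agree with the targets exact up to rounding of places):
  ZrO2: 284.0·0.6762 = 192.0 kg (target 192.0 kg)
  SiO2: 393.2·0.5125 + 284.0·0.3228 + 941.5·0.6791 = 932.6 kg (target 932.6 kg)
  B2O3: 255.0·0.3990 = 101.7 kg (target 101.7 kg)
  Al2O3: 187.4·0.6550 + 941.5·0.1961 = 307.4 kg (target 307.4 kg)
  CaO: 255.0·0.2670 + 393.2·0.4845 = 258.6 kg (target 258.6 kg)
  Na2O: 234.9·0.4352 + 941.5·0.1119 = 207.6 kg (target 207.6 kg)
Glass-mass bookkeeping: Σ batch − LOI loss = 2000 kg (per-oxide target masses sum to 2000 kg; the stated basis being 2000 kg — rounding explains the deltas).
Batch total: Σ batch = 2296 kg; LOI removed, Σ of batch·LOI: 296.1 kg; the yield ratio, glass ÷ batch: 87.10%.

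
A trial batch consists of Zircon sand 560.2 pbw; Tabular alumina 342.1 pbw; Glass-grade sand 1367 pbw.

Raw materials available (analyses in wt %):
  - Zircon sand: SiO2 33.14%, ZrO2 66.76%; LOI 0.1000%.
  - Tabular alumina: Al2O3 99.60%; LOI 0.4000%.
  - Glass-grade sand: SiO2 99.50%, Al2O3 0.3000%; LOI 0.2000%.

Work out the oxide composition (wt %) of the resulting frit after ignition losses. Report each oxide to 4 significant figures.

Glass mass = 2265 pbw (batch 2269 − LOI 4.663).
Composition: SiO2 68.26%, Al2O3 15.23%, ZrO2 16.51%

Mid-chain values appear rounded to four significant figures at each printed step; the working math keeps full precision all the way through; a single rounding produces each reported figure — the derived quantities (totals, three oxide percentages, yield, ignition loss, glass mass) are computed at exact precision from the weighed amounts on 2265 pbw of glass as they appear in the problem or answer text.
Oxide-by-oxide delivered mass:
  SiO2: 560.2·0.3314 + 1367·0.9950 = 1546 pbw
  Al2O3: 342.1·0.9960 + 1367·0.003000 = 344.8 pbw
  ZrO2: 560.2·0.6676 = 374.0 pbw
LOI: 560.2·0.001000 + 342.1·0.004000 + 1367·0.002000 = 4.663 pbw
Resulting glass, batch − LOI: 2269 − 4.663 = 2265 pbw (equal to the oxide-mass sum)
each oxide over glass, ×100, is wt %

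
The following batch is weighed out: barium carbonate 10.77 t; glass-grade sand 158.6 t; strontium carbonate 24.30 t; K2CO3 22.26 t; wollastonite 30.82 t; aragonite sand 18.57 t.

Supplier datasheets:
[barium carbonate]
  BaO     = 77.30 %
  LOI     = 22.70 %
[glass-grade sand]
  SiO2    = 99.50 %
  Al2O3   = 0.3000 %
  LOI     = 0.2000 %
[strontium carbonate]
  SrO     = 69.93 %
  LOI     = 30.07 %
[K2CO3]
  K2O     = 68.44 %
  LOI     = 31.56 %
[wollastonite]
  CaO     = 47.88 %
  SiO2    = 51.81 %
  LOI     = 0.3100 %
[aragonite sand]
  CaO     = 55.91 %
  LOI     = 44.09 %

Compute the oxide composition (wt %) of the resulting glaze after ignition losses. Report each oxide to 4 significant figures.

Values along the way are printed rounded to four significant digits when written out; the working math carries full precision at all times; each reported figure carries a single rounding. All derived quantities (the totals, the six compositions, LOI, net glass mass, the yield) are rebuilt using the weight values on 239.9 t of glass at full precision as given in either problem or answer.
What the batch supplies per oxide:
  BaO: 10.77·0.7730 = 8.325 t
  CaO: 30.82·0.4788 + 18.57·0.5591 = 25.14 t
  SiO2: 158.6·0.9950 + 30.82·0.5181 = 173.8 t
  K2O: 22.26·0.6844 = 15.23 t
  SrO: 24.30·0.6993 = 16.99 t
  Al2O3: 158.6·0.003000 = 0.4758 t
LOI: 10.77·0.2270 + 158.6·0.002000 + 24.30·0.3007 + 22.26·0.3156 + 30.82·0.003100 + 18.57·0.4409 = 25.38 t
Net of LOI, the glass mass = 265.3 − 25.38 = 239.9 t (equal to the oxide-mass sum)
wt % = oxide mass / glass mass × 100

Glass mass = 239.9 t (batch 265.3 − LOI 25.38).
Composition: BaO 3.470%, CaO 10.48%, SiO2 72.42%, K2O 6.349%, SrO 7.082%, Al2O3 0.1983%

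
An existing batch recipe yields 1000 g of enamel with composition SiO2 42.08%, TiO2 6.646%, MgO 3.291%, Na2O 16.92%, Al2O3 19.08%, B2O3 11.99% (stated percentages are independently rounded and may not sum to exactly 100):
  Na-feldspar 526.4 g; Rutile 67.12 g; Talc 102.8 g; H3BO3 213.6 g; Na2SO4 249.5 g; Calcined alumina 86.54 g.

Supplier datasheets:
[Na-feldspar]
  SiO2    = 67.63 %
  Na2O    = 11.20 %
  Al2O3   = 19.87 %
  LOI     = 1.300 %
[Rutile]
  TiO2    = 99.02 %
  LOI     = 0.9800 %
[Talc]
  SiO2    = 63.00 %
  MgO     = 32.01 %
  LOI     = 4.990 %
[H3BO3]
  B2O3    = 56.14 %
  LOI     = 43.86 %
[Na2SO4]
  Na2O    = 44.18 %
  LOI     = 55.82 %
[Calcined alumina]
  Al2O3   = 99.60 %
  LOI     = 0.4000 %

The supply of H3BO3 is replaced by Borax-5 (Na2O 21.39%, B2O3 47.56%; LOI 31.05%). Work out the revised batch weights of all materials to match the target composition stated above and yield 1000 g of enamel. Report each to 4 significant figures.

The whole derivation carries exact precision in every operation. Mid-chain values appear, rounded to 4 significant figures, alongside each step. A single rounding finalizes each reported number; derived quantities are recomputed from the weighed amounts at 1000 g of glass at exact precision (glass mass, the totals, LOI, six oxide percentages, the yield) as written in the problem or the answer.
The oxide mass targets at 1000 g enamel:
  SiO2: 42.08% × 1000 = 420.8 g
  TiO2: 6.646% × 1000 = 66.46 g
  MgO: 3.291% × 1000 = 32.91 g
  Na2O: 16.92% × 1000 = 169.2 g
  Al2O3: 19.08% × 1000 = 190.8 g
  B2O3: 11.99% × 1000 = 119.9 g
Sums-versus-targets review given the weights on record, per the basis as stated (summed amounts equal target values up to rounding of the answer):
  SiO2: 526.4·0.6763 + 102.8·0.6300 = 420.8 g (target 420.8 g)
  TiO2: 67.12·0.9902 = 66.46 g (target 66.46 g)
  MgO: 102.8·0.3201 = 32.91 g (target 32.91 g)
  Na2O: 526.4·0.1120 + 252.1·0.2139 + 127.5·0.4418 = 169.2 g (target 169.2 g)
  Al2O3: 526.4·0.1987 + 86.54·0.9960 = 190.8 g (target 190.8 g)
  B2O3: 252.1·0.4756 = 119.9 g (target 119.9 g)
Consistency of the glass mass: Σ batch − LOI loss = 1000 g (oxide target masses add up to 1000 g; the stated basis being 1000 g — deltas are rounding alone).
Batch grand total — Σ batch = 1162 g; Σ batch·LOI gives LOI loss = 162.4 g; yield, glass over the total, = 86.03%.

Revised batch per 1000 g enamel:
  Na-feldspar: 526.4 g
  Rutile: 67.12 g
  Talc: 102.8 g
  Borax-5: 252.1 g
  Na2SO4: 127.5 g
  Calcined alumina: 86.54 g
Total batch = 1162 g; LOI loss = 162.4 g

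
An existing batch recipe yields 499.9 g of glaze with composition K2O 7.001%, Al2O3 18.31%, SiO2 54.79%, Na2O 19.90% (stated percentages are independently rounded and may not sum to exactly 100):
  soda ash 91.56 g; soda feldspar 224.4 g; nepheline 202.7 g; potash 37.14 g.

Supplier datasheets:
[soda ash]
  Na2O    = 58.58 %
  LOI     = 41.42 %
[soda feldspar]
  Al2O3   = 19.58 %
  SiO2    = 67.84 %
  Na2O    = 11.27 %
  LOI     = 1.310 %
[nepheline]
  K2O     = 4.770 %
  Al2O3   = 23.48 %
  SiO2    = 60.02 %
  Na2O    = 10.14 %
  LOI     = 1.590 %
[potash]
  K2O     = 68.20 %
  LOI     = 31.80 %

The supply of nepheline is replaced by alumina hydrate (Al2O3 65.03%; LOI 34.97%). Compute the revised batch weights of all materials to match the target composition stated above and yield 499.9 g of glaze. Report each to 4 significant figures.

The intermediate values appear with 4-significant-digit rounding within the worked lines — the whole derivation maintains full precision at all times; a single rounding yields every reported value; the derived quantities are computed at exact precision (glass mass, totals, the yield, four oxide percentages, LOI) using the weight values per 499.9 g of glass as quoted within the question or the answer.
Oxide-by-oxide targets in 499.9 g glaze:
  K2O: 7.001% × 499.9 = 35.00 g
  Al2O3: 18.31% × 499.9 = 91.53 g
  SiO2: 54.79% × 499.9 = 273.9 g
  Na2O: 19.90% × 499.9 = 99.48 g
Per-oxide balance check from the weights as reported, per the basis as stated (target by target, the sums agree net of answer rounding effects):
  K2O: 51.32·0.6820 = 35.00 g (target 35.00 g)
  Al2O3: 403.7·0.1958 + 19.19·0.6503 = 91.52 g (target 91.53 g)
  SiO2: 403.7·0.6784 = 273.9 g (target 273.9 g)
  Na2O: 92.15·0.5858 + 403.7·0.1127 = 99.48 g (target 99.48 g)
Glass-mass closure: Σ batch − LOI loss = 499.9 g (per-oxide target masses sum to 499.9 g; versus the stated basis of 499.9 g — any gap is answer rounding).
Total batch = Σ batch = 566.4 g; LOI removed, Σ of batch·LOI: 66.49 g; yield = glass ÷ total batch = 88.26%.

Revised batch per 499.9 g glaze:
  soda ash: 92.15 g
  soda feldspar: 403.7 g
  alumina hydrate: 19.19 g
  potash: 51.32 g
Total batch = 566.4 g; LOI loss = 66.49 g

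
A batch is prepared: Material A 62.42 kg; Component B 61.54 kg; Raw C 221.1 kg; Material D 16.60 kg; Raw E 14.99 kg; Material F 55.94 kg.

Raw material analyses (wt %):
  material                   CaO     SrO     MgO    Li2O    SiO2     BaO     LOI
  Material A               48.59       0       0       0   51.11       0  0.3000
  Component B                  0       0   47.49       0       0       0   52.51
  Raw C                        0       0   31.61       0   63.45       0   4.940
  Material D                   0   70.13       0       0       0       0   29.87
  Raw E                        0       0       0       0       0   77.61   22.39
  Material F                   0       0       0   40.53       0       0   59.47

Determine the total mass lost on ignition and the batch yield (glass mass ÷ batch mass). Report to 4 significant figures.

LOI loss = 85.01 kg; glass = 347.6 kg; yield = 80.35%

All arithmetic carries full float precision from first step to last; values along the way are displayed, rounded to 4 significant figures, on the page — every reported result takes exactly one rounding. Derived quantities are recomputed from the batch weights on 347.6 kg of glass at full precision (the totals, glass mass, the six compositions, ignition loss, the yield), exactly as printed in the question or the answer.
Loss on ignition, line by line:
  Material A: 62.42 × 0.003000 = 0.1873 kg
  Component B: 61.54 × 0.5251 = 32.31 kg
  Raw C: 221.1 × 0.04940 = 10.92 kg
  Material D: 16.60 × 0.2987 = 4.958 kg
  Raw E: 14.99 × 0.2239 = 3.356 kg
  Material F: 55.94 × 0.5947 = 33.27 kg
Total LOI = 85.01 kg
Glass = batch − LOI = 432.6 − 85.01 = 347.6 kg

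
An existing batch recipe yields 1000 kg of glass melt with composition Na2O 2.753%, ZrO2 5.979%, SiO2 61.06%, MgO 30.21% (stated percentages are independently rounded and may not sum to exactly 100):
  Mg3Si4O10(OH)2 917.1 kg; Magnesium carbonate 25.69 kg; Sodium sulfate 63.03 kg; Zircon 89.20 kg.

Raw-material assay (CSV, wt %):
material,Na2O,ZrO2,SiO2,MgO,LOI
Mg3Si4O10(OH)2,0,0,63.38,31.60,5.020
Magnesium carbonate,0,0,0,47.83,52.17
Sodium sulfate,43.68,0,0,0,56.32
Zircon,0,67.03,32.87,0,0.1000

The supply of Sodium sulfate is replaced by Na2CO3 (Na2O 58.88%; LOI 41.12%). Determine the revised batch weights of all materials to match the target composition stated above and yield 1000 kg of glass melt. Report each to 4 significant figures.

The working math runs at full float precision at each step; in-progress results appear, with 4-significant-figure rounding, alongside each step; every reported result sees exactly one rounding — the derived quantities are recomputed using the weight values on 1000 kg of glass at full float precision (glass mass, four oxide percentages, LOI, the totals, the yield), precisely as stated by the question or the answer.
Target masses of each oxide per 1000 kg glass melt:
  Na2O: 2.753% × 1000 = 27.53 kg
  ZrO2: 5.979% × 1000 = 59.79 kg
  SiO2: 61.06% × 1000 = 610.6 kg
  MgO: 30.21% × 1000 = 302.1 kg
A balance pass over the oxides, per the reported batch figures, under the basis named above (target by target, the sums agree exact up to rounding of places):
  Na2O: 46.76·0.5888 = 27.53 kg (target 27.53 kg)
  ZrO2: 89.20·0.6703 = 59.79 kg (target 59.79 kg)
  SiO2: 917.1·0.6338 + 89.20·0.3287 = 610.6 kg (target 610.6 kg)
  MgO: 917.1·0.3160 + 25.69·0.4783 = 302.1 kg (target 302.1 kg)
Glass-mass bookkeeping: total charge less LOI = 1000 kg (summing oxide targets gives 1000 kg; versus the stated basis of 1000 kg — any gap is answer rounding).
Batch grand total — Σ batch = 1079 kg; Σ batch·LOI gives LOI loss = 78.76 kg; yield = glass ÷ total batch = 92.70%.

Revised batch per 1000 kg glass melt:
  Mg3Si4O10(OH)2: 917.1 kg
  Magnesium carbonate: 25.69 kg
  Na2CO3: 46.76 kg
  Zircon: 89.20 kg
Total batch = 1079 kg; LOI loss = 78.76 kg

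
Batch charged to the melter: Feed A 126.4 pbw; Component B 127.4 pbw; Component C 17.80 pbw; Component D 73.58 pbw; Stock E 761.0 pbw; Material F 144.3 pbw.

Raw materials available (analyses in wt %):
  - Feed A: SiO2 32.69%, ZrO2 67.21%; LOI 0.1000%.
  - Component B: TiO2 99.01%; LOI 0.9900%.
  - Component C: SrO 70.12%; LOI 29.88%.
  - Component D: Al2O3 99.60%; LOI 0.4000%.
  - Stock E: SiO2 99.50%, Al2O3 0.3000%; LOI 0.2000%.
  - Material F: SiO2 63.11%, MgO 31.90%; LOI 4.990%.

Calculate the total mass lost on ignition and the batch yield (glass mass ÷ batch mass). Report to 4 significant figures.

Every computation keeps exact precision through the solve; working values are displayed, with 4-significant-figure rounding, when written out. Each reported value is rounded only once. Derived quantities, which include the six compositions, LOI, totals, glass mass, the yield, are recomputed in full precision, exactly as shown in the problem or answer text, starting from the weights at 1235 pbw of glass.
LOI of each material in turn:
  Feed A: 126.4 × 0.001000 = 0.1264 pbw
  Component B: 127.4 × 0.009900 = 1.261 pbw
  Component C: 17.80 × 0.2988 = 5.319 pbw
  Component D: 73.58 × 0.004000 = 0.2943 pbw
  Stock E: 761.0 × 0.002000 = 1.522 pbw
  Material F: 144.3 × 0.04990 = 7.201 pbw
Total LOI = 15.72 pbw
Glass = batch − LOI = 1250 − 15.72 = 1235 pbw

LOI loss = 15.72 pbw; glass = 1235 pbw; yield = 98.74%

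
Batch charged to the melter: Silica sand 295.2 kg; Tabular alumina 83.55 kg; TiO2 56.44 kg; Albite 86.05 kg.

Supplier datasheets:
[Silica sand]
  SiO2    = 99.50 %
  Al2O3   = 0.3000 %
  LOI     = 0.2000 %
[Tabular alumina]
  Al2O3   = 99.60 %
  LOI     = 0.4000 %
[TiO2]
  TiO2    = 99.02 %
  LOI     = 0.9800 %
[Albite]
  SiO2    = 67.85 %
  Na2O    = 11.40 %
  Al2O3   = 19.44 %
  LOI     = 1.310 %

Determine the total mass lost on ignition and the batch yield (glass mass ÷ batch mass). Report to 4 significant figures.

LOI loss = 2.605 kg; glass = 518.6 kg; yield = 99.50%

The intermediate values are shown, rounded to 4 significant digits, in the working. All internal work keeps full float precision throughout; a single rounding finalizes each reported result — all derived quantities, which include the four compositions, net glass mass, totals, LOI, the yield, are recomputed in full precision, precisely as stated by the problem or answer text, from the weighed amounts per 518.6 kg of glass.
LOI of each material in turn:
  Silica sand: 295.2 × 0.002000 = 0.5904 kg
  Tabular alumina: 83.55 × 0.004000 = 0.3342 kg
  TiO2: 56.44 × 0.009800 = 0.5531 kg
  Albite: 86.05 × 0.01310 = 1.127 kg
Total LOI = 2.605 kg
Glass = batch − LOI = 521.2 − 2.605 = 518.6 kg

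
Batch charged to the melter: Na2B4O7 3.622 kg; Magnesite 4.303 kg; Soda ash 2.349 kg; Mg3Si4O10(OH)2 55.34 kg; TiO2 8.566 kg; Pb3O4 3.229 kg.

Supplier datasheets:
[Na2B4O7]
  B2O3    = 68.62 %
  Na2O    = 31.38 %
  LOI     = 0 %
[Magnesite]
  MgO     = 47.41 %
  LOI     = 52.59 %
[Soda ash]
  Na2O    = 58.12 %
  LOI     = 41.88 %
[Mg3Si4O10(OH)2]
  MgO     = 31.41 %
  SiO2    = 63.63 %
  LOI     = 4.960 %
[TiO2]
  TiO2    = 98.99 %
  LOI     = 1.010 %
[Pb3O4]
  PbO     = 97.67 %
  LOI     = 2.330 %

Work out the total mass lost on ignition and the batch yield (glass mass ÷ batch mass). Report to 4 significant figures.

Every computation runs at full float precision through every step — in-progress results are displayed, rounded to four significant digits, in the printout; each reported value is rounded only once — derived quantities (the totals, ignition loss, yield, net glass mass, the six compositions) are rebuilt in exact precision using the weight values on 71.26 kg of glass as they appear in problem or answer.
LOI of each material in turn:
  Na2B4O7: 3.622 × 0 = 0 kg
  Magnesite: 4.303 × 0.5259 = 2.263 kg
  Soda ash: 2.349 × 0.4188 = 0.9838 kg
  Mg3Si4O10(OH)2: 55.34 × 0.04960 = 2.745 kg
  TiO2: 8.566 × 0.01010 = 0.08652 kg
  Pb3O4: 3.229 × 0.02330 = 0.07524 kg
Total LOI = 6.153 kg
Glass = batch − LOI = 77.41 − 6.153 = 71.26 kg

LOI loss = 6.153 kg; glass = 71.26 kg; yield = 92.05%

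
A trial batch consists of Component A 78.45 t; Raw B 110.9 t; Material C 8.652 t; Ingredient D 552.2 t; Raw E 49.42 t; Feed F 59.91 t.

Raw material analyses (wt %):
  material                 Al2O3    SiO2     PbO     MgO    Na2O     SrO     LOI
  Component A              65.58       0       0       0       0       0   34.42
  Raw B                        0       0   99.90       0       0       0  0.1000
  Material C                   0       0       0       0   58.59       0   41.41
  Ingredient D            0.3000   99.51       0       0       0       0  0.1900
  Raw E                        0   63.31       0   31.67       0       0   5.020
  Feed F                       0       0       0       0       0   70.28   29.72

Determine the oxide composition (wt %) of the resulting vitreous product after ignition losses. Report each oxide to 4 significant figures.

Working values are shown rounded to 4 significant digits on the page — the whole derivation holds exact precision from first step to last; each reported figure sees exactly one rounding; derived quantities are recomputed starting from the weights per 807.5 t of glass in exact precision (yield, the six compositions, glass mass, ignition loss, the totals), as given in problem or answer.
Oxide masses out of the charge:
  Al2O3: 78.45·0.6558 + 552.2·0.003000 = 53.10 t
  SiO2: 552.2·0.9951 + 49.42·0.6331 = 580.8 t
  PbO: 110.9·0.9990 = 110.8 t
  MgO: 49.42·0.3167 = 15.65 t
  Na2O: 8.652·0.5859 = 5.069 t
  SrO: 59.91·0.7028 = 42.10 t
LOI: 78.45·0.3442 + 110.9·0.001000 + 8.652·0.4141 + 552.2·0.001900 + 49.42·0.05020 + 59.91·0.2972 = 52.03 t
Resulting glass, batch − LOI: 859.5 − 52.03 = 807.5 t (= Σ oxide masses)
wt %: oxide over glass, times 100

Glass mass = 807.5 t (batch 859.5 − LOI 52.03).
Composition: Al2O3 6.576%, SiO2 71.92%, PbO 13.72%, MgO 1.938%, Na2O 0.6278%, SrO 5.214%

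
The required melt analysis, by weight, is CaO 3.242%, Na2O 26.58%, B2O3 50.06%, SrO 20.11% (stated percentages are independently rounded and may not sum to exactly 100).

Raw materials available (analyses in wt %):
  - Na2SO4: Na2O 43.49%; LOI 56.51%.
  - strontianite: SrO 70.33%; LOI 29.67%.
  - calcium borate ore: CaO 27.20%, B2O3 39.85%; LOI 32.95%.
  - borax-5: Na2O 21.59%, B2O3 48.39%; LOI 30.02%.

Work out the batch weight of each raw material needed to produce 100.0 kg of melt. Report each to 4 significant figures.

Batch per 100.0 kg melt:
  Na2SO4: 14.63 kg
  strontianite: 28.59 kg
  calcium borate ore: 11.92 kg
  borax-5: 93.64 kg
Total batch = 148.8 kg; LOI loss = 48.79 kg; yield = 67.21%

The whole derivation runs at exact precision through every step — in-progress results are printed with 4-significant-figure rounding at each printed step — every reported figure sees exactly one rounding — all derived quantities are rebuilt from the batch weights on 100.0 kg of glass at full float precision (glass mass, LOI, totals, yield, four oxide percentages), exactly as shown in the problem or the answer.
Target masses of each oxide per 100.0 kg melt:
  CaO: 3.242% × 100.0 = 3.242 kg
  Na2O: 26.58% × 100.0 = 26.58 kg
  B2O3: 50.06% × 100.0 = 50.06 kg
  SrO: 20.11% × 100.0 = 20.11 kg
Per-oxide balance check using the reported weights, per the basis as stated (every target is met by its sum modulo rounding of the values):
  CaO: 11.92·0.2720 = 3.242 kg (target 3.242 kg)
  Na2O: 14.63·0.4349 + 93.64·0.2159 = 26.58 kg (target 26.58 kg)
  B2O3: 11.92·0.3985 + 93.64·0.4839 = 50.06 kg (target 50.06 kg)
  SrO: 28.59·0.7033 = 20.11 kg (target 20.11 kg)
The glass-mass cross-check: total batch − LOI = 99.99 kg (the Σ of target masses is 99.99 kg; against the stated basis, 100.0 kg — differing by rounding only).
Batch total: Σ batch = 148.8 kg; the LOI term Σ batch·LOI equals 48.79 kg; yield, glass over the total, = 67.21%.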